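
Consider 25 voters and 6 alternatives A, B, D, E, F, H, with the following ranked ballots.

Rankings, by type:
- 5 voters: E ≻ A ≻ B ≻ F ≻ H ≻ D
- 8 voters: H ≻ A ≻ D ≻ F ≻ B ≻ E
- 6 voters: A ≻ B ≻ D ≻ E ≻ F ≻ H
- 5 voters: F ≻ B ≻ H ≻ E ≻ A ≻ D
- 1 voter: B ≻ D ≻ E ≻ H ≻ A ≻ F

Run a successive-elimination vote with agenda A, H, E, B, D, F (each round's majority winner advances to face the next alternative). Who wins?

F

Round 1: A vs H — 11–14, H advances.
Round 2: H vs E — 13–12, H advances.
Round 3: H vs B — 8–17, B advances.
Round 4: B vs D — 17–8, B advances.
Round 5: B vs F — 12–13, F advances.
The agenda winner is F.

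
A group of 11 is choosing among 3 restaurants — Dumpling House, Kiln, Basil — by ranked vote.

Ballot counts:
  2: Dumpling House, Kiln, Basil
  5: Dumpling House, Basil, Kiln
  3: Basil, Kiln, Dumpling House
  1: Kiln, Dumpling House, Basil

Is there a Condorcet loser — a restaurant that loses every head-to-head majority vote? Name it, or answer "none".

Kiln

Pairwise majorities:
Dumpling House vs Kiln: 2+5 = 7 for Dumpling House, 4 for Kiln — Dumpling House by 7–4.
Dumpling House–Basil: Dumpling House 8–3.
Kiln vs Basil: Kiln preferred on 2+1 = 3 ballots; Basil wins 8–3.
Kiln is beaten in every head-to-head and is the Condorcet loser.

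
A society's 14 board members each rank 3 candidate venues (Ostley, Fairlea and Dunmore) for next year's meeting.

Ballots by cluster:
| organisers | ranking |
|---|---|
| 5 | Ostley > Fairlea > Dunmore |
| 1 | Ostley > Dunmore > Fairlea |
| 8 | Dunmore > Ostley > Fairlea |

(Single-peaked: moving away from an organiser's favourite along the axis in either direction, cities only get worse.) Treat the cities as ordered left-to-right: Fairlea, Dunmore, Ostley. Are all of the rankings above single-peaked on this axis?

Axis positions: Fairlea=1, Dunmore=2, Ostley=3.
Cluster 1: ranking walks positions 3-1-2; Fairlea is ranked above Dunmore even though Dunmore lies between Fairlea and the peak Ostley on the axis — preferences dip and rise again. Not single-peaked.
Cluster 2 (peak Ostley at position 3): ranking walks positions 3-2-1, expanding outward from the peak — single-peaked.
Cluster 3 (peak Dunmore at position 2): ranking walks positions 2-3-1, expanding outward from the peak — single-peaked.
Cluster 1 violates single-peakedness, so the profile is not single-peaked on this axis.

no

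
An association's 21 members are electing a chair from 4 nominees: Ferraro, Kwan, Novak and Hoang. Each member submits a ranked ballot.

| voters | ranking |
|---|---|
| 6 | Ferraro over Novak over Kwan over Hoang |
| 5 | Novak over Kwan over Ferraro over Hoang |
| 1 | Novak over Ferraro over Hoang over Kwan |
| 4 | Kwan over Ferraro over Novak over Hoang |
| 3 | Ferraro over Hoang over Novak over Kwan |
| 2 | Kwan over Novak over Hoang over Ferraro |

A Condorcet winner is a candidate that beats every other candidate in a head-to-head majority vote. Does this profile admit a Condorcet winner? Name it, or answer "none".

Pairwise majorities:
Ferraro vs Kwan: 6+1+3 = 10 for Ferraro, 11 for Kwan — Kwan by 11–10.
Ferraro vs Novak: Ferraro is ranked higher on 6+4+3 = 13 ballots, Novak on 8. Ferraro wins 13–8.
Ferraro vs Hoang: 19 to 2, Ferraro.
Kwan vs Novak: 4+2 = 6 for Kwan, 15 for Novak — Novak by 15–6.
Kwan vs Hoang: 6+5+4+2 = 17 for Kwan, 4 for Hoang — Kwan by 17–4.
Novak vs Hoang: 6+5+1+4+2 = 18 for Novak, 3 for Hoang — Novak by 18–3.
Each candidate drops at least one matchup (Ferraro loses to Kwan; Kwan loses to Novak; Novak loses to Ferraro; Hoang loses to Ferraro); the cycle Ferraro beats Novak beats Kwan beats Ferraro rules out a Condorcet winner.

none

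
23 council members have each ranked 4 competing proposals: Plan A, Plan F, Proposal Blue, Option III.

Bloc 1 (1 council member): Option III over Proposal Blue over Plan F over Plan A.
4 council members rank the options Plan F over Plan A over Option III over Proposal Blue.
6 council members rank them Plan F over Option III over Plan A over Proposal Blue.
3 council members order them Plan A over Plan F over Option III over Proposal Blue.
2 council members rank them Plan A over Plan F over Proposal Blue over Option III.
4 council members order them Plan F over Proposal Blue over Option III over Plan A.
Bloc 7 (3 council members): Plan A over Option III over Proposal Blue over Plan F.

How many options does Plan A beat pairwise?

Plan A against each rival (23 council members):
Plan A vs Plan F: Plan A is ranked higher on 3+2+3 = 8 ballots, Plan F on 15. Plan F wins 15–8.
Plan A vs Proposal Blue: 4+6+3+2+3 = 18 for Plan A, 5 for Proposal Blue — Plan A by 18–5.
Plan A vs Option III: Plan A, 12–11.
Plan A beats Proposal Blue, Option III; loses to Plan F — 2 pairwise wins.

2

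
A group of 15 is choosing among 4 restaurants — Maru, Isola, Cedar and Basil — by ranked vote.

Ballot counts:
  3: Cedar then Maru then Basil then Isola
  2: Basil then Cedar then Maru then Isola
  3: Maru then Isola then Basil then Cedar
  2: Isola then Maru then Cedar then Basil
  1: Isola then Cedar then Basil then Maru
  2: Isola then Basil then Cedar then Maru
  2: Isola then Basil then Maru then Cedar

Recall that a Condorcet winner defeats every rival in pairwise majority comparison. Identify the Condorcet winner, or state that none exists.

Check each pair by majority over 15 ballots:
Maru vs Isola: 3+2+3 = 8 for Maru, 7 for Isola — Maru by 8–7.
Maru vs Cedar: 3+2+2 = 7 for Maru, 8 for Cedar — Cedar by 8–7.
Maru vs Basil: 8 to 7, Maru.
Isola vs Cedar: 10 to 5, Isola.
Isola vs Basil: Isola is ranked higher on 3+2+1+2+2 = 10 ballots, Basil on 5. Isola wins 10–5.
Cedar vs Basil: Cedar preferred on 3+2+1 = 6 ballots; Basil wins 9–6.
Every restaurant loses at least once (Maru loses to Cedar; Isola loses to Maru; Cedar loses to Isola; Basil loses to Maru). The majority relation contains the cycle Maru > Isola > Cedar > Maru, so there is no Condorcet winner.

none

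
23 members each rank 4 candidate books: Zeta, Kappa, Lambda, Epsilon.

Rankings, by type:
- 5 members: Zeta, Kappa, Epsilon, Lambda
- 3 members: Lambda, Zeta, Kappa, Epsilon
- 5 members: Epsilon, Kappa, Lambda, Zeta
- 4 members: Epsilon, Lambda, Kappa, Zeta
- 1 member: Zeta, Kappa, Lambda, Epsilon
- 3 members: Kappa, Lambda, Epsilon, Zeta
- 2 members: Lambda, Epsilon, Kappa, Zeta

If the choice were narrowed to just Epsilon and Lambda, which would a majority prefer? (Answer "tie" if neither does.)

Epsilon

Ballots ranking Epsilon above Lambda: 5 + 5 + 4 = 14.
Ballots ranking Lambda above Epsilon: 23 − 14 = 9.
Epsilon wins the head-to-head 14–9.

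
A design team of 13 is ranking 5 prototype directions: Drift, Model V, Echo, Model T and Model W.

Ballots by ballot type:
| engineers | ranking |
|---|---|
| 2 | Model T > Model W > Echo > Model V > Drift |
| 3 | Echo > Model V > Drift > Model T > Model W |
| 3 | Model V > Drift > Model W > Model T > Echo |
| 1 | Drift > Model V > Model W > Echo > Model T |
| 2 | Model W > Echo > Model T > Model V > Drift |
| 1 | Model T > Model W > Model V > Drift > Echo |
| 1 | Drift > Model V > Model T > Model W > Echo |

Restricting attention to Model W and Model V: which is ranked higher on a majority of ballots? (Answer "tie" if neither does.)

Model V

Ballots ranking Model W above Model V: 2 + 2 + 1 = 5.
Ballots ranking Model V above Model W: 13 − 5 = 8.
Model V wins the head-to-head 8–5.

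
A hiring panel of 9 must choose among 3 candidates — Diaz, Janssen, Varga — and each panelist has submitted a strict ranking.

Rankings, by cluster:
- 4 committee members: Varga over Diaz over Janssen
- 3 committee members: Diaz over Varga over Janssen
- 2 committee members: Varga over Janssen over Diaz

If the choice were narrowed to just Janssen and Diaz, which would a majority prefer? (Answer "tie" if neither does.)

Ballots ranking Janssen above Diaz: 2.
Ballots ranking Diaz above Janssen: 9 − 2 = 7.
Diaz wins the head-to-head 7–2.

Diaz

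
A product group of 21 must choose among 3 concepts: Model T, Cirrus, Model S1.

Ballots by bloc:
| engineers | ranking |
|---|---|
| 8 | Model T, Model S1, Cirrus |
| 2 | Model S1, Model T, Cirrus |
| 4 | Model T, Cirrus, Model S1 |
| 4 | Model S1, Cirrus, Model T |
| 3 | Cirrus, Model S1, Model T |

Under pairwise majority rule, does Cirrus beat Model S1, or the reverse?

Ballots ranking Cirrus above Model S1: 4 + 3 = 7.
Ballots ranking Model S1 above Cirrus: 21 − 7 = 14.
Model S1 wins the head-to-head 14–7.

Model S1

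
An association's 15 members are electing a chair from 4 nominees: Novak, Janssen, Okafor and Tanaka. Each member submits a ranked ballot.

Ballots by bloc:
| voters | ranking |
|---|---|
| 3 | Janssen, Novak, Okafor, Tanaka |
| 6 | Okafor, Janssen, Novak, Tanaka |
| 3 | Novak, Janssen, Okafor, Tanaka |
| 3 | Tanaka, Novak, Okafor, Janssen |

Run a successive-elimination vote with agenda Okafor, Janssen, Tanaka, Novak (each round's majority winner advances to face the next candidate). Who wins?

Round 1: Okafor vs Janssen — 9–6, Okafor advances.
Round 2: Okafor vs Tanaka — 12–3, Okafor advances.
Round 3: Okafor vs Novak — 6–9, Novak advances.
Novak survives the agenda.

Novak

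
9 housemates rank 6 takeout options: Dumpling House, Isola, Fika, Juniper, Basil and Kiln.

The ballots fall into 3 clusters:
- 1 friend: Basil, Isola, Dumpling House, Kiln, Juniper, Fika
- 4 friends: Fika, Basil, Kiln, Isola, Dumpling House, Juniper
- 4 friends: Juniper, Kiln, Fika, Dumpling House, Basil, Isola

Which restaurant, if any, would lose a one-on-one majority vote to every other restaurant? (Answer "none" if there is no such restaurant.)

Head-to-head results (9 friends):
Dumpling House vs Isola: Dumpling House preferred on 4 ballots; Isola wins 5–4.
Dumpling House vs Fika: Fika wins 8–1.
Dumpling House vs Juniper: Dumpling House is ranked higher on 1+4 = 5 ballots, Juniper on 4. Dumpling House wins 5–4.
Dumpling House vs Basil: 4 to 5, Basil.
Dumpling House–Kiln: Kiln 8–1.
Isola vs Fika: Fika, 8–1.
Isola vs Juniper: 1+4 = 5 for Isola, 4 for Juniper — Isola by 5–4.
Isola–Basil: Basil 9–0.
Isola vs Kiln: Kiln wins 8–1.
Fika vs Juniper: Juniper, 5–4.
Fika vs Basil: Fika preferred on 4+4 = 8 ballots; Fika wins 8–1.
Fika–Kiln: Kiln 5–4.
Juniper vs Basil: Basil wins 5–4.
Juniper vs Kiln: Juniper preferred on 4 ballots; Kiln wins 5–4.
Basil vs Kiln: Basil, 5–4.
Every restaurant wins at least one matchup (Dumpling House beats Juniper; Isola beats Dumpling House; Fika beats Dumpling House; Juniper beats Fika; Basil beats Dumpling House; Kiln beats Dumpling House), so there is no Condorcet loser.

none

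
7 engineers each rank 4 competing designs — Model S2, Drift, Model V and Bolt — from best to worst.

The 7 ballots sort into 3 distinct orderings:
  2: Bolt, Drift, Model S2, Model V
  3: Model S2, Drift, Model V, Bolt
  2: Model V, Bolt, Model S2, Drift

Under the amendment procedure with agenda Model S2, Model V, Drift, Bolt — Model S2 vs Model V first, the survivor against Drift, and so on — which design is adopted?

Round 1: Model S2 vs Model V — 5–2, Model S2 advances.
Round 2: Model S2 vs Drift — 5–2, Model S2 advances.
Round 3: Model S2 vs Bolt — 3–4, Bolt advances.
Bolt survives the agenda.

Bolt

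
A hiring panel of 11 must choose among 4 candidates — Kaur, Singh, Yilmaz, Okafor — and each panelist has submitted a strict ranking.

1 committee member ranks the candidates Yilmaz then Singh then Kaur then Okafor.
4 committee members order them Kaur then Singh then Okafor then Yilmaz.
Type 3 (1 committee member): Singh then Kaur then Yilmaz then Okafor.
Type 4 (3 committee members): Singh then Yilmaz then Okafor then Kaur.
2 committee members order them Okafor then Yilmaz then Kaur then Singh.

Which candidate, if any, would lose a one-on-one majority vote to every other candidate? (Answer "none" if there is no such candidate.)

none

Pairwise majorities:
Kaur vs Singh: Kaur, 6–5.
Kaur vs Yilmaz: 4+1 = 5 for Kaur, 6 for Yilmaz — Yilmaz by 6–5.
Kaur vs Okafor: Kaur preferred on 1+4+1 = 6 ballots; Kaur wins 6–5.
Singh vs Yilmaz: Singh, 8–3.
Singh vs Okafor: 1+4+1+3 = 9 for Singh, 2 for Okafor — Singh by 9–2.
Yilmaz vs Okafor: Okafor wins 6–5.
Each candidate has at least one pairwise win (Kaur beats Singh; Singh beats Yilmaz; Yilmaz beats Kaur; Okafor beats Yilmaz) — no Condorcet loser.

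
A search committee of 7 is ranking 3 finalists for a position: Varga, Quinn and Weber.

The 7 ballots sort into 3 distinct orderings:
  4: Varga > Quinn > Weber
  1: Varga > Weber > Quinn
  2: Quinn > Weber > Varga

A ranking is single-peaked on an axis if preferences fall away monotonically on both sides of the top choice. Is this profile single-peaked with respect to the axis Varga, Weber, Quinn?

no

Axis positions: Varga=1, Weber=2, Quinn=3.
Ballot type 1: ranking walks positions 1-3-2; Quinn is ranked above Weber even though Weber lies between Quinn and the peak Varga on the axis — preferences dip and rise again. Not single-peaked.
Ballot type 2 (peak Varga at position 1): ranking walks positions 1-2-3, expanding outward from the peak — single-peaked.
Ballot type 3 (peak Quinn at position 3): ranking walks positions 3-2-1, expanding outward from the peak — single-peaked.
Ballot type 1 violates single-peakedness, so the profile is not single-peaked on this axis.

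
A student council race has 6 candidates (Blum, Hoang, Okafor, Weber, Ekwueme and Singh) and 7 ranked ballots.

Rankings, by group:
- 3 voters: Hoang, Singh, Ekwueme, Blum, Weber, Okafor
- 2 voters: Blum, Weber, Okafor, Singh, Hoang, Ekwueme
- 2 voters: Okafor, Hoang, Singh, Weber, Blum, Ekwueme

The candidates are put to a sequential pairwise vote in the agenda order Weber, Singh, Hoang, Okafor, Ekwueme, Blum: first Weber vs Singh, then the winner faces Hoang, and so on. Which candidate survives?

Blum

Round 1: Weber vs Singh — 2–5, Singh advances.
Round 2: Singh vs Hoang — 2–5, Hoang advances.
Round 3: Hoang vs Okafor — 3–4, Okafor advances.
Round 4: Okafor vs Ekwueme — 4–3, Okafor advances.
Round 5: Okafor vs Blum — 2–5, Blum advances.
The agenda winner is Blum.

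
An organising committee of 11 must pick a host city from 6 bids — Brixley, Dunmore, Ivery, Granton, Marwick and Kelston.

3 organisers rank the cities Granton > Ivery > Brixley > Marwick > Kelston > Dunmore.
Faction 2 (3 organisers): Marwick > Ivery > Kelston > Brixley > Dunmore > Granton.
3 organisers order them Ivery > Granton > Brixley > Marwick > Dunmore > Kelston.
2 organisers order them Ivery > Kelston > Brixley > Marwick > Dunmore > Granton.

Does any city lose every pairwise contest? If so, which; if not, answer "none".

Dunmore

Pairwise majorities:
Brixley vs Dunmore: 3+3+3+2 = 11 for Brixley, 0 for Dunmore — Brixley by 11–0.
Brixley–Ivery: Ivery 11–0.
Brixley vs Granton: Brixley is ranked higher on 3+2 = 5 ballots, Granton on 6. Granton wins 6–5.
Brixley vs Marwick: Brixley preferred on 3+3+2 = 8 ballots; Brixley wins 8–3.
Brixley vs Kelston: Brixley, 6–5.
Dunmore vs Ivery: Dunmore preferred on 0 ballots; Ivery wins 11–0.
Dunmore vs Granton: 5 to 6, Granton.
Dunmore vs Marwick: 0 for Dunmore, 11 for Marwick — Marwick by 11–0.
Dunmore vs Kelston: Kelston, 8–3.
Ivery vs Granton: 8 to 3, Ivery.
Ivery vs Marwick: 8 to 3, Ivery.
Ivery vs Kelston: 11 to 0, Ivery.
Granton vs Marwick: Granton wins 6–5.
Granton vs Kelston: Granton, 6–5.
Marwick vs Kelston: Marwick is ranked higher on 3+3+3 = 9 ballots, Kelston on 2. Marwick wins 9–2.
Only Dunmore has no wins; Dunmore is the Condorcet loser.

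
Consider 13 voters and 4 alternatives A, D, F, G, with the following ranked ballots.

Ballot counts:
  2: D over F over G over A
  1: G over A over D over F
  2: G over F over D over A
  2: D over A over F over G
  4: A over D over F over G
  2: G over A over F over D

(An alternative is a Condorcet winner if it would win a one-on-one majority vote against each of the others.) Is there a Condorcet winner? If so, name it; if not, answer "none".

none

Check each pair by majority over 13 ballots:
A vs D: A preferred on 1+4+2 = 7 ballots; A wins 7–6.
A–F: A 9–4.
A vs G: G, 7–6.
D vs F: D wins 9–4.
D vs G: D wins 8–5.
F vs G: F, 8–5.
No alternative is unbeaten: A loses to G; D loses to A; F loses to A; G loses to D. In particular A → D → G → A is a majority cycle — no Condorcet winner exists.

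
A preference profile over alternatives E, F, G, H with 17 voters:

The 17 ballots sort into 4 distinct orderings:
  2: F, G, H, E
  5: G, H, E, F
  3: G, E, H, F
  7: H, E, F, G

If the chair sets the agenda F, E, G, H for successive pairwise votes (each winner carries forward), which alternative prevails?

Round 1: F vs E — 2–15, E advances.
Round 2: E vs G — 7–10, G advances.
Round 3: G vs H — 10–7, G advances.
The agenda winner is G.

G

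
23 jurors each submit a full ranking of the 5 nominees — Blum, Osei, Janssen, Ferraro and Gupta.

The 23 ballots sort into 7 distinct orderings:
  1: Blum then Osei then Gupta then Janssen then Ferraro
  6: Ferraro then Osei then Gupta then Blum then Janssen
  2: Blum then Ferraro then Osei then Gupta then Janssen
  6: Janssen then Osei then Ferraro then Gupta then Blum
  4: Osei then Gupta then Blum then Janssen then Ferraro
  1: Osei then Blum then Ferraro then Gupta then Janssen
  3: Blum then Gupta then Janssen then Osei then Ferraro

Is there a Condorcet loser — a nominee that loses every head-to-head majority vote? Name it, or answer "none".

none

Head-to-head results (23 jurors):
Blum vs Osei: Blum is ranked higher on 1+2+3 = 6 ballots, Osei on 17. Osei wins 17–6.
Blum vs Janssen: Blum is ranked higher on 1+6+2+4+1+3 = 17 ballots, Janssen on 6. Blum wins 17–6.
Blum vs Ferraro: 1+2+4+1+3 = 11 for Blum, 12 for Ferraro — Ferraro by 12–11.
Blum vs Gupta: Gupta wins 16–7.
Osei vs Janssen: Osei wins 14–9.
Osei vs Ferraro: Osei is ranked higher on 1+6+4+1+3 = 15 ballots, Ferraro on 8. Osei wins 15–8.
Osei vs Gupta: Osei, 20–3.
Janssen–Ferraro: Janssen 14–9.
Janssen vs Gupta: 6 to 17, Gupta.
Ferraro vs Gupta: 6+2+6+1 = 15 for Ferraro, 8 for Gupta — Ferraro by 15–8.
Every nominee wins at least one matchup (Blum beats Janssen; Osei beats Blum; Janssen beats Ferraro; Ferraro beats Blum; Gupta beats Blum), so there is no Condorcet loser.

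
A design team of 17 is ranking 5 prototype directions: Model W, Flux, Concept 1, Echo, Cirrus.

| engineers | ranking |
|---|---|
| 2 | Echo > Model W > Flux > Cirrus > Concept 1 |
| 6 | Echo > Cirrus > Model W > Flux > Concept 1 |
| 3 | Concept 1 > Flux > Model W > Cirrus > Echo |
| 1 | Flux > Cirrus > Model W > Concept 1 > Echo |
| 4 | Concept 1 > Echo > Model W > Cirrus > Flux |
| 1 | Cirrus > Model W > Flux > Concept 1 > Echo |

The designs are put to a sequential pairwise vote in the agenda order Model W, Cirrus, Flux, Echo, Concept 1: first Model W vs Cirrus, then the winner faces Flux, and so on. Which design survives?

Round 1: Model W vs Cirrus — 9–8, Model W advances.
Round 2: Model W vs Flux — 13–4, Model W advances.
Round 3: Model W vs Echo — 5–12, Echo advances.
Round 4: Echo vs Concept 1 — 8–9, Concept 1 advances.
The agenda winner is Concept 1.

Concept 1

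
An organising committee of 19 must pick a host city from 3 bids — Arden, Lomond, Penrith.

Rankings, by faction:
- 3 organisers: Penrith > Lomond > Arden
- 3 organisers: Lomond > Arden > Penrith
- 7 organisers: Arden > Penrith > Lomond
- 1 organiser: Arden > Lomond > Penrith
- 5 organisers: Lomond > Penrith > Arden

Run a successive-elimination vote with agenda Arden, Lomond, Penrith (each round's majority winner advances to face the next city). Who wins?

Penrith

Round 1: Arden vs Lomond — 8–11, Lomond advances.
Round 2: Lomond vs Penrith — 9–10, Penrith advances.
Penrith survives the agenda.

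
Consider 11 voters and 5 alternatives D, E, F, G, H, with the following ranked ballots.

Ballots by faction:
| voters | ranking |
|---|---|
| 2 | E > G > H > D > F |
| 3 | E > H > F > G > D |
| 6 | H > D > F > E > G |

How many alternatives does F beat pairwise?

F against each rival (11 voters):
F vs D: D wins 8–3.
F vs E: 6 for F, 5 for E — F by 6–5.
F vs G: F wins 9–2.
F vs H: F is ranked higher on 0 ballots, H on 11. H wins 11–0.
F beats E, G; loses to D, H — 2 pairwise wins.

2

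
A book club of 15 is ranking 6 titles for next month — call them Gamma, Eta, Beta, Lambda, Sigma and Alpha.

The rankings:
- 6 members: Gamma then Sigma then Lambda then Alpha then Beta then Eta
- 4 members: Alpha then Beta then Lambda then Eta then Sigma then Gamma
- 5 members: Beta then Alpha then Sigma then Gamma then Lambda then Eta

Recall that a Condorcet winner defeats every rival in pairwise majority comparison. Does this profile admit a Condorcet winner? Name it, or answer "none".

Alpha

Check each pair by majority over 15 ballots:
Gamma vs Eta: Gamma is ranked higher on 6+5 = 11 ballots, Eta on 4. Gamma wins 11–4.
Gamma vs Beta: 6 for Gamma, 9 for Beta — Beta by 9–6.
Gamma vs Lambda: 6+5 = 11 for Gamma, 4 for Lambda — Gamma by 11–4.
Gamma vs Sigma: Gamma preferred on 6 ballots; Sigma wins 9–6.
Gamma vs Alpha: 6 for Gamma, 9 for Alpha — Alpha by 9–6.
Eta vs Beta: Eta is ranked higher on 0 ballots, Beta on 15. Beta wins 15–0.
Eta vs Lambda: 0 for Eta, 15 for Lambda — Lambda by 15–0.
Eta vs Sigma: 4 for Eta, 11 for Sigma — Sigma by 11–4.
Eta vs Alpha: Eta preferred on 0 ballots; Alpha wins 15–0.
Beta vs Lambda: 9 to 6, Beta.
Beta vs Sigma: 9 to 6, Beta.
Beta vs Alpha: 5 to 10, Alpha.
Lambda vs Sigma: Lambda is ranked higher on 4 ballots, Sigma on 11. Sigma wins 11–4.
Lambda vs Alpha: 6 for Lambda, 9 for Alpha — Alpha by 9–6.
Sigma vs Alpha: 6 to 9, Alpha.
Alpha wins every pairwise contest, so Alpha is the Condorcet winner.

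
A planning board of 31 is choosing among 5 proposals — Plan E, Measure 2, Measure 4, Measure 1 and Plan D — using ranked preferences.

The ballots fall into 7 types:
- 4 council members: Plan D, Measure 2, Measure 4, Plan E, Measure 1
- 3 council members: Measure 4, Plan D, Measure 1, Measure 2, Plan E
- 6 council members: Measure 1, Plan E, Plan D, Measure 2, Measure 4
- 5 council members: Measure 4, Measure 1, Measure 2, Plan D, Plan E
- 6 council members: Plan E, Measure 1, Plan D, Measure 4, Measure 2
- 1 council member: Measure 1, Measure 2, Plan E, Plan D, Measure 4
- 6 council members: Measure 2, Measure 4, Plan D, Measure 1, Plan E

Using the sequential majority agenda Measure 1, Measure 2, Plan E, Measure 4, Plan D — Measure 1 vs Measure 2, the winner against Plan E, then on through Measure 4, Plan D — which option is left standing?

Round 1: Measure 1 vs Measure 2 — 21–10, Measure 1 advances.
Round 2: Measure 1 vs Plan E — 21–10, Measure 1 advances.
Round 3: Measure 1 vs Measure 4 — 13–18, Measure 4 advances.
Round 4: Measure 4 vs Plan D — 14–17, Plan D advances.
Plan D survives the agenda.

Plan D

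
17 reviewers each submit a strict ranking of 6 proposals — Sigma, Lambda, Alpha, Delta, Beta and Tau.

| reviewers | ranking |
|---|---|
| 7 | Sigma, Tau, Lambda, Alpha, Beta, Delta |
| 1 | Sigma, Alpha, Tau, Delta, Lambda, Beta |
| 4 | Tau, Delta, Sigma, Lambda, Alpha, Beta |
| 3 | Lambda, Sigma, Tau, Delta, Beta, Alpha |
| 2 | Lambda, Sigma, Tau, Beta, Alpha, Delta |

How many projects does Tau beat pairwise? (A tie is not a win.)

Tau against each rival (17 reviewers):
Tau vs Sigma: Sigma wins 13–4.
Tau vs Lambda: Tau preferred on 7+1+4 = 12 ballots; Tau wins 12–5.
Tau vs Alpha: Tau, 16–1.
Tau vs Delta: 7+1+4+3+2 = 17 for Tau, 0 for Delta — Tau by 17–0.
Tau–Beta: Tau 17–0.
Tau beats Lambda, Alpha, Delta, Beta; loses to Sigma — 4 pairwise wins.

4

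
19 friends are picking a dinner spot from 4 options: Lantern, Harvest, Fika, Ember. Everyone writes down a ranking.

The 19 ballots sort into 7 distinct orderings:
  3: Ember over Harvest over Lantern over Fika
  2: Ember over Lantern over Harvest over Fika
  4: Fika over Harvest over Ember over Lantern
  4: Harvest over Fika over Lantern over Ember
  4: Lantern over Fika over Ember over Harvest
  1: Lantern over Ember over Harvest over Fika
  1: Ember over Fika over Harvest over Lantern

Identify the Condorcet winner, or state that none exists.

none

Head-to-head results (19 friends):
Lantern vs Harvest: Harvest wins 12–7.
Lantern vs Fika: Lantern wins 10–9.
Lantern vs Ember: Ember, 10–9.
Harvest–Fika: Harvest 10–9.
Harvest vs Ember: Ember wins 11–8.
Fika vs Ember: Fika, 12–7.
Every restaurant loses at least once (Lantern loses to Harvest; Harvest loses to Ember; Fika loses to Lantern; Ember loses to Fika). The majority relation contains the cycle Lantern > Fika > Ember > Lantern, so there is no Condorcet winner.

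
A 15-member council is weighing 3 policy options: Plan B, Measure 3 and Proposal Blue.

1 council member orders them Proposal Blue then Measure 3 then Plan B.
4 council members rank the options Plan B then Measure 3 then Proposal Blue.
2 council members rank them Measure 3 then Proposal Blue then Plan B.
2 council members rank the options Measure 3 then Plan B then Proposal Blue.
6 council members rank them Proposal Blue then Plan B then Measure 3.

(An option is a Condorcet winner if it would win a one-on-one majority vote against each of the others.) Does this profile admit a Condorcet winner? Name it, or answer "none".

none

Check each pair by majority over 15 ballots:
Plan B vs Measure 3: Plan B wins 10–5.
Plan B–Proposal Blue: Proposal Blue 9–6.
Measure 3 vs Proposal Blue: Measure 3, 8–7.
Each option drops at least one matchup (Plan B loses to Proposal Blue; Measure 3 loses to Plan B; Proposal Blue loses to Measure 3); the cycle Plan B > Measure 3 > Proposal Blue > Plan B rules out a Condorcet winner.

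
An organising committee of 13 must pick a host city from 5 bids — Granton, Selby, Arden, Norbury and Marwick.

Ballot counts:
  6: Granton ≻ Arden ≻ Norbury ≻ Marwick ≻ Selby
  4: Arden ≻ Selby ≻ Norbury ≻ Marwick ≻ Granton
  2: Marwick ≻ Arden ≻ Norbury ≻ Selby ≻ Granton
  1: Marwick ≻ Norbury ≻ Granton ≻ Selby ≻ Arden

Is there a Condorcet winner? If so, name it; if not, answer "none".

Head-to-head results (13 organisers):
Granton–Selby: Granton 7–6.
Granton vs Arden: Granton, 7–6.
Granton vs Norbury: Norbury, 7–6.
Granton–Marwick: Marwick 7–6.
Selby vs Arden: Arden wins 12–1.
Selby vs Norbury: Norbury wins 9–4.
Selby vs Marwick: Marwick, 9–4.
Arden–Norbury: Arden 12–1.
Arden vs Marwick: Arden, 10–3.
Norbury vs Marwick: Norbury, 10–3.
Every city loses at least once (Granton loses to Norbury; Selby loses to Granton; Arden loses to Granton; Norbury loses to Arden; Marwick loses to Arden). The majority relation contains the cycle Granton beats Arden beats Norbury beats Granton, so there is no Condorcet winner.

none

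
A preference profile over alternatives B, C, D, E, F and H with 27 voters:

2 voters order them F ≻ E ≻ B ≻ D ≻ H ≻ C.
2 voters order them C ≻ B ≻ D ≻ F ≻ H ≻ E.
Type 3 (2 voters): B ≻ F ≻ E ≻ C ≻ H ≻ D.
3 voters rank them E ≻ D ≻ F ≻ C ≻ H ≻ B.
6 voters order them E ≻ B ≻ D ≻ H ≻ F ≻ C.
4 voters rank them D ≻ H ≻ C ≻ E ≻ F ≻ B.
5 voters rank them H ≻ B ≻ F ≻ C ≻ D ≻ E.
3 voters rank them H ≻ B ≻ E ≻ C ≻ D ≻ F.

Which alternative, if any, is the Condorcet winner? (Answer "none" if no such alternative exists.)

none

Pairwise majorities:
B vs C: B preferred on 2+2+6+5+3 = 18 ballots; B wins 18–9.
B vs D: B preferred on 2+2+2+6+5+3 = 20 ballots; B wins 20–7.
B vs E: 2+2+5+3 = 12 for B, 15 for E — E by 15–12.
B vs F: B is ranked higher on 2+2+6+5+3 = 18 ballots, F on 9. B wins 18–9.
B vs H: 12 to 15, H.
C vs D: 12 to 15, D.
C vs E: C preferred on 2+4+5 = 11 ballots; E wins 16–11.
C vs F: C is ranked higher on 2+4+3 = 9 ballots, F on 18. F wins 18–9.
C vs H: C is ranked higher on 2+2+3 = 7 ballots, H on 20. H wins 20–7.
D vs E: D preferred on 2+4+5 = 11 ballots; E wins 16–11.
D vs F: 18 to 9, D.
D vs H: D preferred on 2+2+3+6+4 = 17 ballots; D wins 17–10.
E vs F: E preferred on 3+6+4+3 = 16 ballots; E wins 16–11.
E vs H: E preferred on 2+2+3+6 = 13 ballots; H wins 14–13.
F vs H: 2+2+2+3 = 9 for F, 18 for H — H by 18–9.
Each alternative drops at least one matchup (B loses to E; C loses to B; D loses to B; E loses to H; F loses to B; H loses to D); the cycle B → D → H → B rules out a Condorcet winner.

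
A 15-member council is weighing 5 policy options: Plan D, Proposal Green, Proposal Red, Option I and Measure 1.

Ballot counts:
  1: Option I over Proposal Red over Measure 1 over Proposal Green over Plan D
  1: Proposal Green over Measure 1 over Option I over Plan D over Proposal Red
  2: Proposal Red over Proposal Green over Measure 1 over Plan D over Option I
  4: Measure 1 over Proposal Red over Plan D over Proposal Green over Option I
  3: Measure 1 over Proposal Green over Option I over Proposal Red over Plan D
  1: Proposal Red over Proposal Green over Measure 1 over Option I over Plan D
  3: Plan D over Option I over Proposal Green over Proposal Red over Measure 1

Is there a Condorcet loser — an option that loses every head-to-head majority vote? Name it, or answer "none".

none

Head-to-head results (15 council members):
Plan D vs Proposal Green: Proposal Green, 8–7.
Plan D vs Proposal Red: Plan D is ranked higher on 1+3 = 4 ballots, Proposal Red on 11. Proposal Red wins 11–4.
Plan D–Option I: Plan D 9–6.
Plan D–Measure 1: Measure 1 12–3.
Proposal Green vs Proposal Red: Proposal Red wins 8–7.
Proposal Green–Option I: Proposal Green 11–4.
Proposal Green vs Measure 1: Proposal Green is ranked higher on 1+2+1+3 = 7 ballots, Measure 1 on 8. Measure 1 wins 8–7.
Proposal Red vs Option I: Option I, 8–7.
Proposal Red vs Measure 1: Proposal Red is ranked higher on 1+2+1+3 = 7 ballots, Measure 1 on 8. Measure 1 wins 8–7.
Option I vs Measure 1: 4 to 11, Measure 1.
Every option wins at least one matchup (Plan D beats Option I; Proposal Green beats Plan D; Proposal Red beats Plan D; Option I beats Proposal Red; Measure 1 beats Plan D), so there is no Condorcet loser.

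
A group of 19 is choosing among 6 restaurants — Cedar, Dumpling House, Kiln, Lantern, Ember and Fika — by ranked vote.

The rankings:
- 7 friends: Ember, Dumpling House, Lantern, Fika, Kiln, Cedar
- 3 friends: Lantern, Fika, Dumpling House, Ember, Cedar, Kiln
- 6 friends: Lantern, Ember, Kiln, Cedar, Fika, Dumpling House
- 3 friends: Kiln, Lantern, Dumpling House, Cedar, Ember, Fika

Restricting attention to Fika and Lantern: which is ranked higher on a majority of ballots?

No ballot ranks Fika above Lantern: 0.
Ballots ranking Lantern above Fika: 19 − 0 = 19.
Lantern wins the head-to-head 19–0.

Lantern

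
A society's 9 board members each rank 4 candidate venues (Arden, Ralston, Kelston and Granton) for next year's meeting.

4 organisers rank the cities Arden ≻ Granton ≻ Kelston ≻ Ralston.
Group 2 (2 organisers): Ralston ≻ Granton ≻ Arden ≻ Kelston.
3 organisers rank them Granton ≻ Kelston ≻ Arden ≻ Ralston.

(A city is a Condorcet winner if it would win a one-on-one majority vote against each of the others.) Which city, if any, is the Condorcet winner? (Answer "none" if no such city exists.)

Check each pair by majority over 9 ballots:
Arden vs Ralston: Arden, 7–2.
Arden–Kelston: Arden 6–3.
Arden vs Granton: Granton wins 5–4.
Ralston–Kelston: Kelston 7–2.
Ralston–Granton: Granton 7–2.
Kelston–Granton: Granton 9–0.
Only Granton has no losses; Granton is the Condorcet winner.

Granton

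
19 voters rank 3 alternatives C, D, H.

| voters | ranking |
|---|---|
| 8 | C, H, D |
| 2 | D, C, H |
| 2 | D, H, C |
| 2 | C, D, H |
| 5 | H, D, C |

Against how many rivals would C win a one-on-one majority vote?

2

C against each rival (19 voters):
C vs D: C wins 10–9.
C vs H: C wins 12–7.
C beats D, H — 2 pairwise wins.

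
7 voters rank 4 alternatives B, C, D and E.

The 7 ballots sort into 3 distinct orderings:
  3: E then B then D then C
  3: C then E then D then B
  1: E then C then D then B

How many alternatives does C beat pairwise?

2

C against each rival (7 voters):
C vs B: C, 4–3.
C vs D: 4 to 3, C.
C vs E: C is ranked higher on 3 ballots, E on 4. E wins 4–3.
C beats B, D; loses to E — 2 pairwise wins.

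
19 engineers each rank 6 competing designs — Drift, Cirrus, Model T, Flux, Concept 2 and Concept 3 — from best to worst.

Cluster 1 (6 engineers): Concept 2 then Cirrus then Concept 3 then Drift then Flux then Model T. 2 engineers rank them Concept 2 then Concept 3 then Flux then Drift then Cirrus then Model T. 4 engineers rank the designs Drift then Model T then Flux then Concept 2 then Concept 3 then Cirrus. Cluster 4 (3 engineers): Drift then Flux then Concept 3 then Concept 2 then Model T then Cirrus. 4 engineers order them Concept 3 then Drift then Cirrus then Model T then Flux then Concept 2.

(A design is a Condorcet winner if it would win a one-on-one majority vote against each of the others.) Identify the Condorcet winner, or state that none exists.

Check each pair by majority over 19 ballots:
Drift vs Cirrus: Drift, 13–6.
Drift vs Model T: Drift, 19–0.
Drift vs Flux: Drift preferred on 6+4+3+4 = 17 ballots; Drift wins 17–2.
Drift–Concept 2: Drift 11–8.
Drift vs Concept 3: 7 to 12, Concept 3.
Cirrus vs Model T: Cirrus wins 12–7.
Cirrus vs Flux: Cirrus preferred on 6+4 = 10 ballots; Cirrus wins 10–9.
Cirrus vs Concept 2: Cirrus is ranked higher on 4 ballots, Concept 2 on 15. Concept 2 wins 15–4.
Cirrus–Concept 3: Concept 3 13–6.
Model T vs Flux: Flux wins 11–8.
Model T vs Concept 2: Model T is ranked higher on 4+4 = 8 ballots, Concept 2 on 11. Concept 2 wins 11–8.
Model T vs Concept 3: 4 to 15, Concept 3.
Flux vs Concept 2: 11 to 8, Flux.
Flux vs Concept 3: Concept 3 wins 12–7.
Concept 2 vs Concept 3: Concept 2, 12–7.
No design is unbeaten: Drift loses to Concept 3; Cirrus loses to Drift; Model T loses to Drift; Flux loses to Drift; Concept 2 loses to Drift; Concept 3 loses to Concept 2. In particular Drift > Concept 2 > Concept 3 > Drift is a majority cycle — no Condorcet winner exists.

none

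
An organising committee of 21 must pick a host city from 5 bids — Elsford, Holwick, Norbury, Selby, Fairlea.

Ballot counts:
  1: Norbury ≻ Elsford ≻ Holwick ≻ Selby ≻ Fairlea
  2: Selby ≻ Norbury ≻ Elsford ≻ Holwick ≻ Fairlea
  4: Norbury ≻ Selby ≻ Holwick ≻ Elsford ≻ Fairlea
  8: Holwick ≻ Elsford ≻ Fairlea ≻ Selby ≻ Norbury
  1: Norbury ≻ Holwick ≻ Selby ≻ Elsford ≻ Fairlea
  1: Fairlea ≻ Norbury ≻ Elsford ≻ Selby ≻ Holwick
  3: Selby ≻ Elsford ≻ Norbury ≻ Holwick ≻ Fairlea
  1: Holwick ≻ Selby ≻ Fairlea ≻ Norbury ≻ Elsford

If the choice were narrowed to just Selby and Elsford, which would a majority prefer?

Ballots ranking Selby above Elsford: 2 + 4 + 1 + 3 + 1 = 11.
Ballots ranking Elsford above Selby: 21 − 11 = 10.
Selby wins the head-to-head 11–10.

Selby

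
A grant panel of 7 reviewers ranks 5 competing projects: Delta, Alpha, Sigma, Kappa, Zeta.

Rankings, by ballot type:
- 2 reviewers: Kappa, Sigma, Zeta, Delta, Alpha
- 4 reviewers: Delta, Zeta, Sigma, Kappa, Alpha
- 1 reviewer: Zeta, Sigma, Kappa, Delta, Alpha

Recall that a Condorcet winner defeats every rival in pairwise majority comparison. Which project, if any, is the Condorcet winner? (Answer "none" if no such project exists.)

Check each pair by majority over 7 ballots:
Delta–Alpha: Delta 7–0.
Delta vs Sigma: Delta wins 4–3.
Delta vs Kappa: Delta, 4–3.
Delta–Zeta: Delta 4–3.
Alpha vs Sigma: Sigma wins 7–0.
Alpha–Kappa: Kappa 7–0.
Alpha–Zeta: Zeta 7–0.
Sigma vs Kappa: Sigma, 5–2.
Sigma–Zeta: Zeta 5–2.
Kappa vs Zeta: Zeta, 5–2.
Delta wins every pairwise contest, so Delta is the Condorcet winner.

Delta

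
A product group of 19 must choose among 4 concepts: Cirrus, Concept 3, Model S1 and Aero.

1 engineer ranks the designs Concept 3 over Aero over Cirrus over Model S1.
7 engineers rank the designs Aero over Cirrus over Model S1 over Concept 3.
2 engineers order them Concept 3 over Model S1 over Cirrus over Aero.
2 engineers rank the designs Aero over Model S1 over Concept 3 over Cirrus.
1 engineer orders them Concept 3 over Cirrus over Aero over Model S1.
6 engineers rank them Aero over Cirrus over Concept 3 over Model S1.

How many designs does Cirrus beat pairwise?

2

Cirrus against each rival (19 engineers):
Cirrus vs Concept 3: 13 to 6, Cirrus.
Cirrus vs Model S1: 15 to 4, Cirrus.
Cirrus vs Aero: Aero wins 16–3.
Cirrus beats Concept 3, Model S1; loses to Aero — 2 pairwise wins.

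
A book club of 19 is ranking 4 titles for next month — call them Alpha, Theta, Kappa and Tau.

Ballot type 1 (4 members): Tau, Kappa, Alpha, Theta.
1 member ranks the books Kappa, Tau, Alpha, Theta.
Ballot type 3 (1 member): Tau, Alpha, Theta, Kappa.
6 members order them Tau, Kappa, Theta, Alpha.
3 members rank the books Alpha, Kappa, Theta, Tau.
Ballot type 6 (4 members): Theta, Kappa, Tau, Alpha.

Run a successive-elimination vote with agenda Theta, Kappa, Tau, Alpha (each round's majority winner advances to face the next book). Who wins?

Tau

Round 1: Theta vs Kappa — 5–14, Kappa advances.
Round 2: Kappa vs Tau — 8–11, Tau advances.
Round 3: Tau vs Alpha — 16–3, Tau advances.
Tau survives the agenda.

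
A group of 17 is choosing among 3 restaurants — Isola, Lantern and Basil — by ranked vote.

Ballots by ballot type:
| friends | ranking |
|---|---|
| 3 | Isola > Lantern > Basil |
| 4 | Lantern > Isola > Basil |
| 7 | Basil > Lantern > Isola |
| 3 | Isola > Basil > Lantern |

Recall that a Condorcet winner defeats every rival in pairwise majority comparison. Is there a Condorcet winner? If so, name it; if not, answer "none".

Head-to-head results (17 friends):
Isola vs Lantern: Isola is ranked higher on 3+3 = 6 ballots, Lantern on 11. Lantern wins 11–6.
Isola–Basil: Isola 10–7.
Lantern vs Basil: 7 to 10, Basil.
No restaurant is unbeaten: Isola loses to Lantern; Lantern loses to Basil; Basil loses to Isola. In particular Isola → Basil → Lantern → Isola is a majority cycle — no Condorcet winner exists.

none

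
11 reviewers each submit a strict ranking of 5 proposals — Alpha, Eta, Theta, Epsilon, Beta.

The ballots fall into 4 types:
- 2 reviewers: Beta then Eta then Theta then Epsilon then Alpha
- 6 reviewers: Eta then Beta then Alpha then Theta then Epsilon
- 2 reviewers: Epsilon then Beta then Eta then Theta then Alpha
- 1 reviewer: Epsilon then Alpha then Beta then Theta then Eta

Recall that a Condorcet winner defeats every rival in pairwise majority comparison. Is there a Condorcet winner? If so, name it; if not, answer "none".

Head-to-head results (11 reviewers):
Alpha vs Eta: Eta wins 10–1.
Alpha–Theta: Alpha 7–4.
Alpha vs Epsilon: Alpha wins 6–5.
Alpha vs Beta: Beta wins 10–1.
Eta–Theta: Eta 10–1.
Eta vs Epsilon: Eta wins 8–3.
Eta–Beta: Eta 6–5.
Theta–Epsilon: Theta 8–3.
Theta vs Beta: Beta wins 11–0.
Epsilon vs Beta: Beta, 8–3.
Eta beats each of Alpha, Theta, Epsilon, Beta — Eta is the Condorcet winner.

Eta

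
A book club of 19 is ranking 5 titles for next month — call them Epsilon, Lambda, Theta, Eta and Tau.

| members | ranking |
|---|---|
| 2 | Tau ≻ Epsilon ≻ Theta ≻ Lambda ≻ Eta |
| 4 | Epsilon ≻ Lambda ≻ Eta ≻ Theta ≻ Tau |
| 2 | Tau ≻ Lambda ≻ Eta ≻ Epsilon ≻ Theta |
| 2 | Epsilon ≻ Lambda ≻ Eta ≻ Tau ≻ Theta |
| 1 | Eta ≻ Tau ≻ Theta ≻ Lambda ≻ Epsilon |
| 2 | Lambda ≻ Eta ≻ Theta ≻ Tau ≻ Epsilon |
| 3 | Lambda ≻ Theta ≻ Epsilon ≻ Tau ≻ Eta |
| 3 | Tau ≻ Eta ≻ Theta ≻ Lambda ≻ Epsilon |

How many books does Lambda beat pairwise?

4

Lambda against each rival (19 members):
Lambda vs Epsilon: 2+1+2+3+3 = 11 for Lambda, 8 for Epsilon — Lambda by 11–8.
Lambda vs Theta: 13 to 6, Lambda.
Lambda vs Eta: Lambda preferred on 2+4+2+2+2+3 = 15 ballots; Lambda wins 15–4.
Lambda–Tau: Lambda 11–8.
Lambda beats Epsilon, Theta, Eta, Tau — 4 pairwise wins.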